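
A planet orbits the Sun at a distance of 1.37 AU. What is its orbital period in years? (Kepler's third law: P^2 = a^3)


P = a^(3/2) = 1.37^1.5 = 1.6035

1.6035 years


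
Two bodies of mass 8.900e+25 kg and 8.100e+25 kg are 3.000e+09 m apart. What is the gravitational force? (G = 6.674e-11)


F = G*m1*m2/r^2 = 6.674e-11 * 8.900e+25 * 8.100e+25 / (3.000e+09)^2 = 6.674e-11 * 7.209e+51 / 9.000e+18 = 5.346e+22

5.346e+22 N


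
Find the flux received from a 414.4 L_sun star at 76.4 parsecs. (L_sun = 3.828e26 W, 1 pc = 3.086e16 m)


F = L / (4*pi*d^2) = 1.586e+29 / (4*pi*(2.358e+18)^2) = 2.271e-09

2.271e-09 W/m^2


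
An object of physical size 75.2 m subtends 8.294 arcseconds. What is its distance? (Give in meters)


D = size / theta_rad, theta_rad = 8.294 * pi/(180*3600) = 4.021e-05, D = 1.870e+06

1.870e+06 m


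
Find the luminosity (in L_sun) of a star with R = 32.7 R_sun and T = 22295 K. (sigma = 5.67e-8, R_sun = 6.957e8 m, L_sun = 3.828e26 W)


R = 32.7 * 6.957e8 m = 2.274939e+10 m. L = 4*pi*R^2*sigma*T^4 = 4*pi*(2.274939e+10)^2 * 5.67e-8 * 22295^4 = 9.110922275e+31 W. L/L_sun = 9.110922275e+31 / 3.828e26 = 238007.374

238007.374 L_sun


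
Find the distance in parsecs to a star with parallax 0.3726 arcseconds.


d = 1/p = 1/0.3726 = 2.6838

2.6838 pc


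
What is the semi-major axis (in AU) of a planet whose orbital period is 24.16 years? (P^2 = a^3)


a = P^(2/3) = 24.16^(2/3) = 8.3573

8.3573 AU


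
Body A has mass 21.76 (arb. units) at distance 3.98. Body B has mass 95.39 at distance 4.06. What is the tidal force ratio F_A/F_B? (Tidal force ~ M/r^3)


Ratio = (M1/r1^3) / (M2/r2^3) = (21.76/3.98^3) / (95.39/4.06^3) = 0.2422

0.2422


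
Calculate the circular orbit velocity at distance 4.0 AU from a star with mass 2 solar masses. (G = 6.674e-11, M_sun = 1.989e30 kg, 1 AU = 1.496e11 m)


v = sqrt(GM/r) = sqrt(6.674e-11 * 3.978e+30 / 5.984e+11) = 21063.4593

21063.4593 m/s


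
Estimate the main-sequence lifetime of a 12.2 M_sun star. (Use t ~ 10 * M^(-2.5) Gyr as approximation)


t = 10 * M^(-2.5) = 10 * 12.2^(-2.5) = 0.0192

0.0192 Gyr


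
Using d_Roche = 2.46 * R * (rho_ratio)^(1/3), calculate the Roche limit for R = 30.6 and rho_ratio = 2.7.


d_Roche = 2.46 * 30.6 * 2.7^(1/3) = 104.8201

104.8201


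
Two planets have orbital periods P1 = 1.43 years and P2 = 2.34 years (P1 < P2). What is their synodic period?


1/P_syn = |1/P1 - 1/P2| = |1/1.43 - 1/2.34| => P_syn = 3.6771

3.6771 years


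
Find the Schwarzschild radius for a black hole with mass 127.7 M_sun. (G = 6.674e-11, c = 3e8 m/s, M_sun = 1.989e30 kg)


M = 127.7 * 1.989e30 kg = 2.539953e+32 kg. rs = 2GM/c^2 = 2 * 6.674e-11 * 2.539953e+32 / (3e8)^2 = 376703.2516

376703.2516 m


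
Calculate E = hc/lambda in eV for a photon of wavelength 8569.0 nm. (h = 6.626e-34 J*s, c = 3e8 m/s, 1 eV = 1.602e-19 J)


E = hc/lambda = 6.626e-34 * 3e8 / 8.569e-06 = 2.320e-20 J = 0.1448 eV

0.1448 eV


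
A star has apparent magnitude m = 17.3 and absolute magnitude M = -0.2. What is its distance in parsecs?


d = 10^((m - M + 5)/5) = 10^((17.3 - -0.2 + 5)/5) = 31622.7766

31622.7766 pc


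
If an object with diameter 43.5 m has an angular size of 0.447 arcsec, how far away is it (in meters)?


D = size / theta_rad, theta_rad = 0.447 * pi/(180*3600) = 2.167e-06, D = 2.007e+07

2.007e+07 m


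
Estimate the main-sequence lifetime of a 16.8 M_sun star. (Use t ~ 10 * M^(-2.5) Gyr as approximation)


t = 10 * M^(-2.5) = 10 * 16.8^(-2.5) = 0.0086

0.0086 Gyr


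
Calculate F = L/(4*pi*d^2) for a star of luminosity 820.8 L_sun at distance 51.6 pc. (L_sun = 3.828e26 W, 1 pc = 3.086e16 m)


F = L / (4*pi*d^2) = 3.142e+29 / (4*pi*(1.592e+18)^2) = 9.861e-09

9.861e-09 W/m^2


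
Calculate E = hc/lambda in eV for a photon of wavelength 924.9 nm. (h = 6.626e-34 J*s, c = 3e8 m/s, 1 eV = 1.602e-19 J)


E = hc/lambda = 6.626e-34 * 3e8 / 9.249e-07 = 2.149e-19 J = 1.3416 eV

1.3416 eV


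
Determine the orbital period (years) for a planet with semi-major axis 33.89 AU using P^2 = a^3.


P = a^(3/2) = 33.89^1.5 = 197.291

197.291 years


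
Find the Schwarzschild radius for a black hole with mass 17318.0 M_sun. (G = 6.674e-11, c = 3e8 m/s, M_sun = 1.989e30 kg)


M = 17318.0 * 1.989e30 kg = 3.4445502e+34 kg. rs = 2GM/c^2 = 2 * 6.674e-11 * 3.4445502e+34 / (3e8)^2 = 5.109e+07

5.109e+07 m


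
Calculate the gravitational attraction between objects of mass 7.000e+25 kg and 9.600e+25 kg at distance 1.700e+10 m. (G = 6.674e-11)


F = G*m1*m2/r^2 = 6.674e-11 * 7.000e+25 * 9.600e+25 / (1.700e+10)^2 = 6.674e-11 * 6.720e+51 / 2.890e+20 = 1.552e+21

1.552e+21 N


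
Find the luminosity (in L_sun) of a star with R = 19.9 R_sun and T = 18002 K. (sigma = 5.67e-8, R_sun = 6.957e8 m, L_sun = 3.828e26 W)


R = 19.9 * 6.957e8 m = 1.384443e+10 m. L = 4*pi*R^2*sigma*T^4 = 4*pi*(1.384443e+10)^2 * 5.67e-8 * 18002^4 = 1.434254139e+31 W. L/L_sun = 1.434254139e+31 / 3.828e26 = 37467.454

37467.454 L_sun


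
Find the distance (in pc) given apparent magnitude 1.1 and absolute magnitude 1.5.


d = 10^((m - M + 5)/5) = 10^((1.1 - 1.5 + 5)/5) = 8.3176

8.3176 pc


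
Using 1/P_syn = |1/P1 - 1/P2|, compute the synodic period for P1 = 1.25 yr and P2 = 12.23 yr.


1/P_syn = |1/P1 - 1/P2| = |1/1.25 - 1/12.23| => P_syn = 1.3923

1.3923 years


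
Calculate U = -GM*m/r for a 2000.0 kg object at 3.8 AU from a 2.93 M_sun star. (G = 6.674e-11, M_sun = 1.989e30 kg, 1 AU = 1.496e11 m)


M = 2.93 * 1.989e30 kg = 5.82777e+30 kg; r = 3.8 AU * 1.496e11 m/AU = 5.6848e+11 m. U = -GM*m/r = -(6.674e-11 * 5.82777e+30 * 2000.0) / 5.6848e+11 = -1.368e+12

-1.368e+12 J


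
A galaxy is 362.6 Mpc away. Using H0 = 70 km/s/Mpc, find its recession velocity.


v = H0 * d = 70 * 362.6 = 25382.0

25382.0 km/s


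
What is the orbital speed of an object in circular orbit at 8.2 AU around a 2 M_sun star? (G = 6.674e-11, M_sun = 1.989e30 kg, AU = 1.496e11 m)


v = sqrt(GM/r) = sqrt(6.674e-11 * 3.978e+30 / 1.227e+12) = 14711.3581

14711.3581 m/s


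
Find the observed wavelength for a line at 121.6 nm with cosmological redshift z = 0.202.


lam_obs = lam_emit * (1 + z) = 121.6 * (1 + 0.202) = 146.1632

146.1632 nm


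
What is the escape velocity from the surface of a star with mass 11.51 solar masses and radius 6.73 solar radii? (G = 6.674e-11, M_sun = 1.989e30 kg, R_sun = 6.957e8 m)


M = 11.51 * 1.989e30 kg = 2.289339e+31 kg; R = 6.73 * 6.957e8 m = 4.682061e+09 m. v_esc = sqrt(2GM/R) = sqrt(2 * 6.674e-11 * 2.289339e+31 / 4.682061e+09) = 807875.8364

807875.8364 m/s


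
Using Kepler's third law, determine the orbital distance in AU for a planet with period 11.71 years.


a = P^(2/3) = 11.71^(2/3) = 5.1567

5.1567 AU


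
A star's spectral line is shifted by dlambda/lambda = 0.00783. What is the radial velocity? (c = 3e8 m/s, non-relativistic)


v = (dlambda/lambda) * c = 0.00783 * 3e8 = 2.349e+06

2.349e+06 m/s


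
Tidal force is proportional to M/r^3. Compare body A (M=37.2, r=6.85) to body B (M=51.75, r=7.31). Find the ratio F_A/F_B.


Ratio = (M1/r1^3) / (M2/r2^3) = (37.2/6.85^3) / (51.75/7.31^3) = 0.8736

0.8736


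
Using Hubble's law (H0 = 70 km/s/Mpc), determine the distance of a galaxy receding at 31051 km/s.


d = v / H0 = 31051 / 70 = 443.5857

443.5857 Mpc


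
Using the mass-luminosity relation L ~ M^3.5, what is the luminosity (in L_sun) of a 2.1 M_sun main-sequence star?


L/L_sun = (M/M_sun)^3.5 = 2.1^3.5 = 13.4205

13.4205 L_sun


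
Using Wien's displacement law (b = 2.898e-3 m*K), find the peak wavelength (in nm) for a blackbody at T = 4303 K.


lam_max = b / T = 2.898e-3 / 4303 = 6.735e-07 m = 673.4836 nm

673.4836 nm


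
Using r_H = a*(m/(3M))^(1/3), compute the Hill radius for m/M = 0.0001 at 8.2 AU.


r_H = a * (m/3M)^(1/3) = 8.2 * (0.0001/3)^(1/3) = 0.2639

0.2639 AU


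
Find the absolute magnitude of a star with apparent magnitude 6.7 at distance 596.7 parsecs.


M = m - 5*log10(d) + 5 = 6.7 - 5*log10(596.7) + 5 = -2.1788

-2.1788


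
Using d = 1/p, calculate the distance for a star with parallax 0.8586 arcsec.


d = 1/p = 1/0.8586 = 1.1647

1.1647 pc


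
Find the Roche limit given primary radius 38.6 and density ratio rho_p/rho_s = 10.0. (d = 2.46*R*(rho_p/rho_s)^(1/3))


d_Roche = 2.46 * 38.6 * 10.0^(1/3) = 204.5765

204.5765


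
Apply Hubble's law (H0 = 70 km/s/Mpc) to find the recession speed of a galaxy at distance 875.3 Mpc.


v = H0 * d = 70 * 875.3 = 61271.0

61271.0 km/s


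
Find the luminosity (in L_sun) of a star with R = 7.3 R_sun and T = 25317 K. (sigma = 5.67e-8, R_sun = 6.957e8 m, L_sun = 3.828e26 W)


R = 7.3 * 6.957e8 m = 5.07861e+09 m. L = 4*pi*R^2*sigma*T^4 = 4*pi*(5.07861e+09)^2 * 5.67e-8 * 25317^4 = 7.549733407e+30 W. L/L_sun = 7.549733407e+30 / 3.828e26 = 19722.3966

19722.3966 L_sun


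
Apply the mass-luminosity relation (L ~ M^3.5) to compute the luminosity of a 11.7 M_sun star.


L/L_sun = (M/M_sun)^3.5 = 11.7^3.5 = 5478.3593

5478.3593 L_sun


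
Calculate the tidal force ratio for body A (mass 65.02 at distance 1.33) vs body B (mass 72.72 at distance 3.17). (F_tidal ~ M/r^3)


Ratio = (M1/r1^3) / (M2/r2^3) = (65.02/1.33^3) / (72.72/3.17^3) = 12.1064

12.1064


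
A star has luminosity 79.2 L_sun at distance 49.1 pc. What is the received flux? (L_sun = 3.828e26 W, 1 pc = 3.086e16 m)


F = L / (4*pi*d^2) = 3.032e+28 / (4*pi*(1.515e+18)^2) = 1.051e-09

1.051e-09 W/m^2


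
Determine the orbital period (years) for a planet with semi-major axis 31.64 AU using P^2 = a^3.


P = a^(3/2) = 31.64^1.5 = 177.9732

177.9732 years


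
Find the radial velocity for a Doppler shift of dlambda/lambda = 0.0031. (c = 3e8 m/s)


v = (dlambda/lambda) * c = 0.0031 * 3e8 = 930000.0

930000.0 m/s


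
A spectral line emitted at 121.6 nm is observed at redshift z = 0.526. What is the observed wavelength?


lam_obs = lam_emit * (1 + z) = 121.6 * (1 + 0.526) = 185.5616

185.5616 nm


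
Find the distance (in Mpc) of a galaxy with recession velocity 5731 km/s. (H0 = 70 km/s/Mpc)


d = v / H0 = 5731 / 70 = 81.8714

81.8714 Mpc


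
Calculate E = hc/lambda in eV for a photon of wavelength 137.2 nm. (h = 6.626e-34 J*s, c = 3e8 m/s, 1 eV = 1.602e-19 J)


E = hc/lambda = 6.626e-34 * 3e8 / 1.372e-07 = 1.449e-18 J = 9.0439 eV

9.0439 eV


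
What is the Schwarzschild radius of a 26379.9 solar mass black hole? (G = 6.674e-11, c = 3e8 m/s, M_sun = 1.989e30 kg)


M = 26379.9 * 1.989e30 kg = 5.24696211e+34 kg. rs = 2GM/c^2 = 2 * 6.674e-11 * 5.24696211e+34 / (3e8)^2 = 7.782e+07

7.782e+07 m


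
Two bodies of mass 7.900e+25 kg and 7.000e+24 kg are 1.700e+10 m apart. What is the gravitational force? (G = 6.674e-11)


F = G*m1*m2/r^2 = 6.674e-11 * 7.900e+25 * 7.000e+24 / (1.700e+10)^2 = 6.674e-11 * 5.530e+50 / 2.890e+20 = 1.277e+20

1.277e+20 N


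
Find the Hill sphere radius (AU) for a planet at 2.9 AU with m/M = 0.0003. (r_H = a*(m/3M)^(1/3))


r_H = a * (m/3M)^(1/3) = 2.9 * (0.0003/3)^(1/3) = 0.1346

0.1346 AU


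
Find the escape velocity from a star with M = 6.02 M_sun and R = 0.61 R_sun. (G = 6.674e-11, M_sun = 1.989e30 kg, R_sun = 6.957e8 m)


M = 6.02 * 1.989e30 kg = 1.197378e+31 kg; R = 0.61 * 6.957e8 m = 4.24377e+08 m. v_esc = sqrt(2GM/R) = sqrt(2 * 6.674e-11 * 1.197378e+31 / 4.24377e+08) = 1.941e+06

1.941e+06 m/s


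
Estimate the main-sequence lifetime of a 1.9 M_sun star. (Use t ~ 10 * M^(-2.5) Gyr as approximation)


t = 10 * M^(-2.5) = 10 * 1.9^(-2.5) = 2.0096

2.0096 Gyr


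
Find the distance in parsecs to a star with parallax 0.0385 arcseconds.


d = 1/p = 1/0.0385 = 25.974

25.974 pc


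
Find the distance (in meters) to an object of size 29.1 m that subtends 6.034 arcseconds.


D = size / theta_rad, theta_rad = 6.034 * pi/(180*3600) = 2.925e-05, D = 994747.4083

994747.4083 m


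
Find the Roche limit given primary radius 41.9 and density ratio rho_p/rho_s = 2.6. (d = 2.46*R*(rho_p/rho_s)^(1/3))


d_Roche = 2.46 * 41.9 * 2.6^(1/3) = 141.7338

141.7338


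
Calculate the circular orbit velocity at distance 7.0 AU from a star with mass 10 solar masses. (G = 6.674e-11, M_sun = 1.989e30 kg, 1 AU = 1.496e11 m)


v = sqrt(GM/r) = sqrt(6.674e-11 * 1.989e+31 / 1.047e+12) = 35603.7445

35603.7445 m/s


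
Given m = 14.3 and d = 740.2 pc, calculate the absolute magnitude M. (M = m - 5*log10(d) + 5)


M = m - 5*log10(d) + 5 = 14.3 - 5*log10(740.2) + 5 = 4.9533

4.9533


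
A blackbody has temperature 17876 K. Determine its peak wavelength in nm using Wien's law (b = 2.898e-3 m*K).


lam_max = b / T = 2.898e-3 / 17876 = 1.621e-07 m = 162.1168 nm

162.1168 nm


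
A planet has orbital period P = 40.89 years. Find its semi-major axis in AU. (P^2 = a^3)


a = P^(2/3) = 40.89^(2/3) = 11.8689

11.8689 AU


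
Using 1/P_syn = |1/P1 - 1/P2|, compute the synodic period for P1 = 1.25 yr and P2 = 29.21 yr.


1/P_syn = |1/P1 - 1/P2| = |1/1.25 - 1/29.21| => P_syn = 1.3059

1.3059 years


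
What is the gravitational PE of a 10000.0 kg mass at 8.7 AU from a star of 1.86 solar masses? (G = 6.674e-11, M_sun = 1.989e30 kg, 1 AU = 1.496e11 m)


M = 1.86 * 1.989e30 kg = 3.69954e+30 kg; r = 8.7 AU * 1.496e11 m/AU = 1.30152e+12 m. U = -GM*m/r = -(6.674e-11 * 3.69954e+30 * 10000.0) / 1.30152e+12 = -1.897e+12

-1.897e+12 J


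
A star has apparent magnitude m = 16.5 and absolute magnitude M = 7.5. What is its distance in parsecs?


d = 10^((m - M + 5)/5) = 10^((16.5 - 7.5 + 5)/5) = 630.9573

630.9573 pc


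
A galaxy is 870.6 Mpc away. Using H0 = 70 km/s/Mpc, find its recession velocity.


v = H0 * d = 70 * 870.6 = 60942.0

60942.0 km/s


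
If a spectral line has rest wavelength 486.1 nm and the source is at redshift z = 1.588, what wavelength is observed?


lam_obs = lam_emit * (1 + z) = 486.1 * (1 + 1.588) = 1258.0268

1258.0268 nm


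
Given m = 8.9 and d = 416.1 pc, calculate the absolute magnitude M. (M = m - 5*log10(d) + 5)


M = m - 5*log10(d) + 5 = 8.9 - 5*log10(416.1) + 5 = 0.804

0.804


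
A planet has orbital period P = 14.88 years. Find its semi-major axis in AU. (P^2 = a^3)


a = P^(2/3) = 14.88^(2/3) = 6.0497

6.0497 AU


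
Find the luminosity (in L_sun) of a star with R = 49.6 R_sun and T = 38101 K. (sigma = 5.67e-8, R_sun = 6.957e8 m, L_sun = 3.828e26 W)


R = 49.6 * 6.957e8 m = 3.450672e+10 m. L = 4*pi*R^2*sigma*T^4 = 4*pi*(3.450672e+10)^2 * 5.67e-8 * 38101^4 = 1.787910521e+33 W. L/L_sun = 1.787910521e+33 / 3.828e26 = 4.671e+06

4.671e+06 L_sun


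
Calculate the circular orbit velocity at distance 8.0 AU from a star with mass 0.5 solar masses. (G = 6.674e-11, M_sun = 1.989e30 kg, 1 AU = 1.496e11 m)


v = sqrt(GM/r) = sqrt(6.674e-11 * 9.945e+29 / 1.197e+12) = 7447.0575

7447.0575 m/s


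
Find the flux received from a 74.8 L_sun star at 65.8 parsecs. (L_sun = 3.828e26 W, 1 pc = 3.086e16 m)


F = L / (4*pi*d^2) = 2.863e+28 / (4*pi*(2.031e+18)^2) = 5.526e-10

5.526e-10 W/m^2


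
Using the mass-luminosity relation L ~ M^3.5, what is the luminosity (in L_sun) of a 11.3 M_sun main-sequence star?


L/L_sun = (M/M_sun)^3.5 = 11.3^3.5 = 4850.3665

4850.3665 L_sun


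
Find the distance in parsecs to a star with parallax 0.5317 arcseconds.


d = 1/p = 1/0.5317 = 1.8808

1.8808 pc


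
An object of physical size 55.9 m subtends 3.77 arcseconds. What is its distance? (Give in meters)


D = size / theta_rad, theta_rad = 3.77 * pi/(180*3600) = 1.828e-05, D = 3.058e+06

3.058e+06 m


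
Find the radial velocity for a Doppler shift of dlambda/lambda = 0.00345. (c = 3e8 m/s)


v = (dlambda/lambda) * c = 0.00345 * 3e8 = 1.035e+06

1.035e+06 m/s


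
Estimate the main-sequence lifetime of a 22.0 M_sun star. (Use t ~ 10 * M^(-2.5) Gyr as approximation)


t = 10 * M^(-2.5) = 10 * 22.0^(-2.5) = 0.0044

0.0044 Gyr


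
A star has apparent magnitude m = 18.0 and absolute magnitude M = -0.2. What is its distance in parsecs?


d = 10^((m - M + 5)/5) = 10^((18.0 - -0.2 + 5)/5) = 43651.5832

43651.5832 pc


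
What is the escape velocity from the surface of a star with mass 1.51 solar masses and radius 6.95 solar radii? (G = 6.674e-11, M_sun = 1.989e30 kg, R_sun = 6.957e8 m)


M = 1.51 * 1.989e30 kg = 3.00339e+30 kg; R = 6.95 * 6.957e8 m = 4.835115e+09 m. v_esc = sqrt(2GM/R) = sqrt(2 * 6.674e-11 * 3.00339e+30 / 4.835115e+09) = 287945.6753

287945.6753 m/s


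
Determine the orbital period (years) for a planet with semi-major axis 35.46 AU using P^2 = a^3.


P = a^(3/2) = 35.46^1.5 = 211.1583

211.1583 years


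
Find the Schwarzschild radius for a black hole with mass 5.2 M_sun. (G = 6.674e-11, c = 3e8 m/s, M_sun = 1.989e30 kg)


M = 5.2 * 1.989e30 kg = 1.03428e+31 kg. rs = 2GM/c^2 = 2 * 6.674e-11 * 1.03428e+31 / (3e8)^2 = 15339.5216

15339.5216 m


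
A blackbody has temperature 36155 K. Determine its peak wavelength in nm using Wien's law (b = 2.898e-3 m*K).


lam_max = b / T = 2.898e-3 / 36155 = 8.015e-08 m = 80.1549 nm

80.1549 nm


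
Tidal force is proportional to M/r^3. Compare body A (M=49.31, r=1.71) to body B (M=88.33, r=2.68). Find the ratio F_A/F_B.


Ratio = (M1/r1^3) / (M2/r2^3) = (49.31/1.71^3) / (88.33/2.68^3) = 2.149

2.149


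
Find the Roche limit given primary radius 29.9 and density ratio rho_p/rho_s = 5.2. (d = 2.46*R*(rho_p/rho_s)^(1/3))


d_Roche = 2.46 * 29.9 * 5.2^(1/3) = 127.4307

127.4307


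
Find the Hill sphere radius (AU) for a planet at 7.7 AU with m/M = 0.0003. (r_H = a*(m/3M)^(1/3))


r_H = a * (m/3M)^(1/3) = 7.7 * (0.0003/3)^(1/3) = 0.3574

0.3574 AU


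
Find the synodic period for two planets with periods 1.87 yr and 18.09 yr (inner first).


1/P_syn = |1/P1 - 1/P2| = |1/1.87 - 1/18.09| => P_syn = 2.0856

2.0856 years


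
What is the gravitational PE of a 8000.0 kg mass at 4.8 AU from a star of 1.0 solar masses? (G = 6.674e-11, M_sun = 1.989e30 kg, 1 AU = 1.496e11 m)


M = 1.0 * 1.989e30 kg = 1.989e+30 kg; r = 4.8 AU * 1.496e11 m/AU = 7.1808e+11 m. U = -GM*m/r = -(6.674e-11 * 1.989e+30 * 8000.0) / 7.1808e+11 = -1.479e+12

-1.479e+12 J


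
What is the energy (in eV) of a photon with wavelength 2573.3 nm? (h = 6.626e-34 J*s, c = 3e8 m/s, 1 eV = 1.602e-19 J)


E = hc/lambda = 6.626e-34 * 3e8 / 2.573e-06 = 7.725e-20 J = 0.4822 eV

0.4822 eV


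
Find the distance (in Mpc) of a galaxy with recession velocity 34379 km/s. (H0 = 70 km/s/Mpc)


d = v / H0 = 34379 / 70 = 491.1286

491.1286 Mpc


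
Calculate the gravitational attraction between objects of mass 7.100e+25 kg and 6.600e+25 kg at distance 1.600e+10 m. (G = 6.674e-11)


F = G*m1*m2/r^2 = 6.674e-11 * 7.100e+25 * 6.600e+25 / (1.600e+10)^2 = 6.674e-11 * 4.686e+51 / 2.560e+20 = 1.222e+21

1.222e+21 N


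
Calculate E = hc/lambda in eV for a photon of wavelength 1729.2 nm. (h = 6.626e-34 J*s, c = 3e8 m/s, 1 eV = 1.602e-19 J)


E = hc/lambda = 6.626e-34 * 3e8 / 1.729e-06 = 1.150e-19 J = 0.7176 eV

0.7176 eV


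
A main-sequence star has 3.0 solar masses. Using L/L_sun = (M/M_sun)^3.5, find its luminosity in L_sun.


L/L_sun = (M/M_sun)^3.5 = 3.0^3.5 = 46.7654

46.7654 L_sun


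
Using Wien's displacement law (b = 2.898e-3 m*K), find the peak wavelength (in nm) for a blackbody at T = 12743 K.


lam_max = b / T = 2.898e-3 / 12743 = 2.274e-07 m = 227.419 nm

227.419 nm


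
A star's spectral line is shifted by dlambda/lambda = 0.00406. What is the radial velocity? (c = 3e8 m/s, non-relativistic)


v = (dlambda/lambda) * c = 0.00406 * 3e8 = 1.218e+06

1.218e+06 m/s


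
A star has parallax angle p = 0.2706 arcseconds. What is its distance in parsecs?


d = 1/p = 1/0.2706 = 3.6955

3.6955 pc


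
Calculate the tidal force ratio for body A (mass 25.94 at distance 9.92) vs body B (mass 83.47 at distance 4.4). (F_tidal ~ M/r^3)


Ratio = (M1/r1^3) / (M2/r2^3) = (25.94/9.92^3) / (83.47/4.4^3) = 0.0271

0.0271


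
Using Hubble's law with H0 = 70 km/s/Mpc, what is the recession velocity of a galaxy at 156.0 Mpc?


v = H0 * d = 70 * 156.0 = 10920.0

10920.0 km/s


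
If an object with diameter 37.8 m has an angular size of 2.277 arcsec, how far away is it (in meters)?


D = size / theta_rad, theta_rad = 2.277 * pi/(180*3600) = 1.104e-05, D = 3.424e+06

3.424e+06 m


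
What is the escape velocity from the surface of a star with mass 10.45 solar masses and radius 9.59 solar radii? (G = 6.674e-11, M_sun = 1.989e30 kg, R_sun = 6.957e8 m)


M = 10.45 * 1.989e30 kg = 2.078505e+31 kg; R = 9.59 * 6.957e8 m = 6.671763e+09 m. v_esc = sqrt(2GM/R) = sqrt(2 * 6.674e-11 * 2.078505e+31 / 6.671763e+09) = 644856.8693

644856.8693 m/s


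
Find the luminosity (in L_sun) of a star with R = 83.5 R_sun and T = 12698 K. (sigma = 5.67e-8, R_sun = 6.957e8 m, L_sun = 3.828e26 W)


R = 83.5 * 6.957e8 m = 5.809095e+10 m. L = 4*pi*R^2*sigma*T^4 = 4*pi*(5.809095e+10)^2 * 5.67e-8 * 12698^4 = 6.251024075e+31 W. L/L_sun = 6.251024075e+31 / 3.828e26 = 163297.3896

163297.3896 L_sun


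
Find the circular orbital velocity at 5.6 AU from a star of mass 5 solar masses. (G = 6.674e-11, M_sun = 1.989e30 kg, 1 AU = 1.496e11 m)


v = sqrt(GM/r) = sqrt(6.674e-11 * 9.945e+30 / 8.378e+11) = 28147.2315

28147.2315 m/s


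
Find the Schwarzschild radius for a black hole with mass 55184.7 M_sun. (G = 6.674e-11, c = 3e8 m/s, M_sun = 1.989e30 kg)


M = 55184.7 * 1.989e30 kg = 1.097623683e+35 kg. rs = 2GM/c^2 = 2 * 6.674e-11 * 1.097623683e+35 / (3e8)^2 = 1.628e+08

1.628e+08 m


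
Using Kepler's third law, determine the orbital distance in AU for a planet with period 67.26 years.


a = P^(2/3) = 67.26^(2/3) = 16.5388

16.5388 AU


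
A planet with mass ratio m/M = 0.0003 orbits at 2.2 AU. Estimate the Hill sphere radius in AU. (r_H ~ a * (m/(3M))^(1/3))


r_H = a * (m/3M)^(1/3) = 2.2 * (0.0003/3)^(1/3) = 0.1021

0.1021 AU


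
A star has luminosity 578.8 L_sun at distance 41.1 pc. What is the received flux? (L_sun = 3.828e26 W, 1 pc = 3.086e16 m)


F = L / (4*pi*d^2) = 2.216e+29 / (4*pi*(1.268e+18)^2) = 1.096e-08

1.096e-08 W/m^2


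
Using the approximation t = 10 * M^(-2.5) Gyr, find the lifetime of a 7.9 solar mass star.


t = 10 * M^(-2.5) = 10 * 7.9^(-2.5) = 0.057

0.057 Gyr


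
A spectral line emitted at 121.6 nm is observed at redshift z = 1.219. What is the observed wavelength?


lam_obs = lam_emit * (1 + z) = 121.6 * (1 + 1.219) = 269.8304

269.8304 nm


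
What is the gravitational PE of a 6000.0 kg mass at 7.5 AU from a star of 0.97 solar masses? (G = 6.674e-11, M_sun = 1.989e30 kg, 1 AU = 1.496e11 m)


M = 0.97 * 1.989e30 kg = 1.92933e+30 kg; r = 7.5 AU * 1.496e11 m/AU = 1.122e+12 m. U = -GM*m/r = -(6.674e-11 * 1.92933e+30 * 6000.0) / 1.122e+12 = -6.886e+11

-6.886e+11 J


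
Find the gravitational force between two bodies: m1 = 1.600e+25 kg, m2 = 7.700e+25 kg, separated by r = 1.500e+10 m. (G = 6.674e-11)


F = G*m1*m2/r^2 = 6.674e-11 * 1.600e+25 * 7.700e+25 / (1.500e+10)^2 = 6.674e-11 * 1.232e+51 / 2.250e+20 = 3.654e+20

3.654e+20 N


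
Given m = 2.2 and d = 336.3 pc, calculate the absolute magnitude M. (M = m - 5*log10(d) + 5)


M = m - 5*log10(d) + 5 = 2.2 - 5*log10(336.3) + 5 = -5.4336

-5.4336


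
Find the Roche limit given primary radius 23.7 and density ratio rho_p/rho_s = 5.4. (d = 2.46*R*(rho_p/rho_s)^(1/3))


d_Roche = 2.46 * 23.7 * 5.4^(1/3) = 102.2856

102.2856


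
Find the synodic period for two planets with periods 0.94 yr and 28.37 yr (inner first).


1/P_syn = |1/P1 - 1/P2| = |1/0.94 - 1/28.37| => P_syn = 0.9722

0.9722 years


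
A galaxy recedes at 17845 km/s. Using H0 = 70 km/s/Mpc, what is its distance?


d = v / H0 = 17845 / 70 = 254.9286

254.9286 Mpc


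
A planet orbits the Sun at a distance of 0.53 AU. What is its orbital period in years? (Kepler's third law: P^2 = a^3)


P = a^(3/2) = 0.53^1.5 = 0.3858

0.3858 years


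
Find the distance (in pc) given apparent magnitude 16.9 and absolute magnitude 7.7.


d = 10^((m - M + 5)/5) = 10^((16.9 - 7.7 + 5)/5) = 691.831

691.831 pc


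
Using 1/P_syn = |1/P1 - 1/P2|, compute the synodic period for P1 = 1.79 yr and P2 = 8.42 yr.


1/P_syn = |1/P1 - 1/P2| = |1/1.79 - 1/8.42| => P_syn = 2.2733

2.2733 years


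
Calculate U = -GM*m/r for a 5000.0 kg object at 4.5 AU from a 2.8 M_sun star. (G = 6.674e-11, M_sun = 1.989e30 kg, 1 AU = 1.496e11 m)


M = 2.8 * 1.989e30 kg = 5.5692e+30 kg; r = 4.5 AU * 1.496e11 m/AU = 6.732e+11 m. U = -GM*m/r = -(6.674e-11 * 5.5692e+30 * 5000.0) / 6.732e+11 = -2.761e+12

-2.761e+12 J


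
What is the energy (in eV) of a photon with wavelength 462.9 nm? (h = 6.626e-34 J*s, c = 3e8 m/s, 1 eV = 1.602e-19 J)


E = hc/lambda = 6.626e-34 * 3e8 / 4.629e-07 = 4.294e-19 J = 2.6805 eV

2.6805 eV


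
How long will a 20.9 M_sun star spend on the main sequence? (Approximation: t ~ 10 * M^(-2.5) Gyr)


t = 10 * M^(-2.5) = 10 * 20.9^(-2.5) = 0.005

0.005 Gyr


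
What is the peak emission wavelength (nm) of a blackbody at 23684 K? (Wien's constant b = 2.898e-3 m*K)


lam_max = b / T = 2.898e-3 / 23684 = 1.224e-07 m = 122.3611 nm

122.3611 nm


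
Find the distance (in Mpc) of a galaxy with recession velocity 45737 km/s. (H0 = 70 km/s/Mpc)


d = v / H0 = 45737 / 70 = 653.3857

653.3857 Mpc


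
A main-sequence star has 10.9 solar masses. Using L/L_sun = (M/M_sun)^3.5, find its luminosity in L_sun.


L/L_sun = (M/M_sun)^3.5 = 10.9^3.5 = 4275.5574

4275.5574 L_sun


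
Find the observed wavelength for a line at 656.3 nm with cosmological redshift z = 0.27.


lam_obs = lam_emit * (1 + z) = 656.3 * (1 + 0.27) = 833.501

833.501 nm


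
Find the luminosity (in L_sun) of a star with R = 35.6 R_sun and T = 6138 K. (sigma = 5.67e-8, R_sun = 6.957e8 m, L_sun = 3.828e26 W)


R = 35.6 * 6.957e8 m = 2.476692e+10 m. L = 4*pi*R^2*sigma*T^4 = 4*pi*(2.476692e+10)^2 * 5.67e-8 * 6138^4 = 6.203609637e+29 W. L/L_sun = 6.203609637e+29 / 3.828e26 = 1620.5877

1620.5877 L_sun


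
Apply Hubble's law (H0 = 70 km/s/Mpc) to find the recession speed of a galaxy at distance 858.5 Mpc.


v = H0 * d = 70 * 858.5 = 60095.0

60095.0 km/s


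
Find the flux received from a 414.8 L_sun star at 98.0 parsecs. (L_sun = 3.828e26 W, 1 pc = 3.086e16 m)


F = L / (4*pi*d^2) = 1.588e+29 / (4*pi*(3.024e+18)^2) = 1.382e-09

1.382e-09 W/m^2


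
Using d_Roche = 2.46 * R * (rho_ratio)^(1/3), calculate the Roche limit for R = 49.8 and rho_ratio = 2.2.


d_Roche = 2.46 * 49.8 * 2.2^(1/3) = 159.3329

159.3329


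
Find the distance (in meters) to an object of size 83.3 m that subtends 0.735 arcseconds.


D = size / theta_rad, theta_rad = 0.735 * pi/(180*3600) = 3.563e-06, D = 2.338e+07

2.338e+07 m


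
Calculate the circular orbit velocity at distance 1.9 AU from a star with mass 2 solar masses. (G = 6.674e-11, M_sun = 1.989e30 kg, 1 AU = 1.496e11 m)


v = sqrt(GM/r) = sqrt(6.674e-11 * 3.978e+30 / 2.842e+11) = 30562.079

30562.079 m/s


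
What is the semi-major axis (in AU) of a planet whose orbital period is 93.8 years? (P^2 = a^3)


a = P^(2/3) = 93.8^(2/3) = 20.6444

20.6444 AU


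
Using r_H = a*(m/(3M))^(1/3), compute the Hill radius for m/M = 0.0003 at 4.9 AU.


r_H = a * (m/3M)^(1/3) = 4.9 * (0.0003/3)^(1/3) = 0.2274

0.2274 AU


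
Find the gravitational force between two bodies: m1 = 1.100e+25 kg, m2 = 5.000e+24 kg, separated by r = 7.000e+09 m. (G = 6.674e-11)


F = G*m1*m2/r^2 = 6.674e-11 * 1.100e+25 * 5.000e+24 / (7.000e+09)^2 = 6.674e-11 * 5.500e+49 / 4.900e+19 = 7.491e+19

7.491e+19 N


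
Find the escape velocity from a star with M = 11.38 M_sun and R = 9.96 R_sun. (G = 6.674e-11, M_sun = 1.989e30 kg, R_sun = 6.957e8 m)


M = 11.38 * 1.989e30 kg = 2.263482e+31 kg; R = 9.96 * 6.957e8 m = 6.929172e+09 m. v_esc = sqrt(2GM/R) = sqrt(2 * 6.674e-11 * 2.263482e+31 / 6.929172e+09) = 660322.2794

660322.2794 m/s


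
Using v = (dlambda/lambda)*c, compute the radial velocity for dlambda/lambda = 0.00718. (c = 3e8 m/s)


v = (dlambda/lambda) * c = 0.00718 * 3e8 = 2.154e+06

2.154e+06 m/s


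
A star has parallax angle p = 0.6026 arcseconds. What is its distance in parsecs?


d = 1/p = 1/0.6026 = 1.6595

1.6595 pc


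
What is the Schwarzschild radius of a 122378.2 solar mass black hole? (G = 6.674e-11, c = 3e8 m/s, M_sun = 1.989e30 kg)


M = 122378.2 * 1.989e30 kg = 2.434102398e+35 kg. rs = 2GM/c^2 = 2 * 6.674e-11 * 2.434102398e+35 / (3e8)^2 = 3.610e+08

3.610e+08 m


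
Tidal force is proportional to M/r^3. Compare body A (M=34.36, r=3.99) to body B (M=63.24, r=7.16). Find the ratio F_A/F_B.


Ratio = (M1/r1^3) / (M2/r2^3) = (34.36/3.99^3) / (63.24/7.16^3) = 3.1397

3.1397


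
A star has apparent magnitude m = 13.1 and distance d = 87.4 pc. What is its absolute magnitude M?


M = m - 5*log10(d) + 5 = 13.1 - 5*log10(87.4) + 5 = 8.3924

8.3924


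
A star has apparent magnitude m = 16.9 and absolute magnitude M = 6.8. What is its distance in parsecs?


d = 10^((m - M + 5)/5) = 10^((16.9 - 6.8 + 5)/5) = 1047.1285

1047.1285 pc


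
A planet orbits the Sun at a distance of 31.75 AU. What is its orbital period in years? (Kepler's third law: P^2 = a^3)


P = a^(3/2) = 31.75^1.5 = 178.9022

178.9022 years


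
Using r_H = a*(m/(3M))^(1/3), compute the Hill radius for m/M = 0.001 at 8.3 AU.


r_H = a * (m/3M)^(1/3) = 8.3 * (0.001/3)^(1/3) = 0.5755

0.5755 AU


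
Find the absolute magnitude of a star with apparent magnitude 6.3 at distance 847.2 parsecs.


M = m - 5*log10(d) + 5 = 6.3 - 5*log10(847.2) + 5 = -3.3399

-3.3399


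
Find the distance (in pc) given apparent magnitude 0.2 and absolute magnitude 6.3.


d = 10^((m - M + 5)/5) = 10^((0.2 - 6.3 + 5)/5) = 0.6026

0.6026 pc


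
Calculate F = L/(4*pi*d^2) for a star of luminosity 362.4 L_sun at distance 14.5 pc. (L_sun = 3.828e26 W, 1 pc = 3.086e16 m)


F = L / (4*pi*d^2) = 1.387e+29 / (4*pi*(4.475e+17)^2) = 5.513e-08

5.513e-08 W/m^2


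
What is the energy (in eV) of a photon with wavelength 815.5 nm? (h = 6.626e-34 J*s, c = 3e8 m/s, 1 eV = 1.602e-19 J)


E = hc/lambda = 6.626e-34 * 3e8 / 8.155e-07 = 2.438e-19 J = 1.5215 eV

1.5215 eV


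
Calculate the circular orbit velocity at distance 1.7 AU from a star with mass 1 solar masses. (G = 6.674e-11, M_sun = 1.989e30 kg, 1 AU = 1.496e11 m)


v = sqrt(GM/r) = sqrt(6.674e-11 * 1.989e+30 / 2.543e+11) = 22846.5294

22846.5294 m/s


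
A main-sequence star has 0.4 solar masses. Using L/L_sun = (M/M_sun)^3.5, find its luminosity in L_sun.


L/L_sun = (M/M_sun)^3.5 = 0.4^3.5 = 0.0405

0.0405 L_sun


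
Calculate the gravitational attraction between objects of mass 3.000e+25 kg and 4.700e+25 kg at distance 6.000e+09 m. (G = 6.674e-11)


F = G*m1*m2/r^2 = 6.674e-11 * 3.000e+25 * 4.700e+25 / (6.000e+09)^2 = 6.674e-11 * 1.410e+51 / 3.600e+19 = 2.614e+21

2.614e+21 N


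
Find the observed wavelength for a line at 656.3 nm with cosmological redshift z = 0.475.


lam_obs = lam_emit * (1 + z) = 656.3 * (1 + 0.475) = 968.0425

968.0425 nm


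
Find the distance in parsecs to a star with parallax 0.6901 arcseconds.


d = 1/p = 1/0.6901 = 1.4491

1.4491 pc


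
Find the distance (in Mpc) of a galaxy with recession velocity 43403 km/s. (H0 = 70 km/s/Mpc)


d = v / H0 = 43403 / 70 = 620.0429

620.0429 Mpc


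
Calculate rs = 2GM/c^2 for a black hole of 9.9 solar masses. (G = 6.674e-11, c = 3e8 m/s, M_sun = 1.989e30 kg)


M = 9.9 * 1.989e30 kg = 1.96911e+31 kg. rs = 2GM/c^2 = 2 * 6.674e-11 * 1.96911e+31 / (3e8)^2 = 29204.0892

29204.0892 m


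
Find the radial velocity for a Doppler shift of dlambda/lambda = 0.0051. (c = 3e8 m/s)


v = (dlambda/lambda) * c = 0.0051 * 3e8 = 1.530e+06

1.530e+06 m/s


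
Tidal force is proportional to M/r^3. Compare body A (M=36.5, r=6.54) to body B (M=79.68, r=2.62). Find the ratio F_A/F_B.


Ratio = (M1/r1^3) / (M2/r2^3) = (36.5/6.54^3) / (79.68/2.62^3) = 0.0295

0.0295


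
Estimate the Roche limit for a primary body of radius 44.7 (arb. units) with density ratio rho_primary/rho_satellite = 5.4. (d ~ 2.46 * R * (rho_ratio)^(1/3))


d_Roche = 2.46 * 44.7 * 5.4^(1/3) = 192.9185

192.9185


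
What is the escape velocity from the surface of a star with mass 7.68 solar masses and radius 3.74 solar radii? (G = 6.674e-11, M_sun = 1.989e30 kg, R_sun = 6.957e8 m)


M = 7.68 * 1.989e30 kg = 1.527552e+31 kg; R = 3.74 * 6.957e8 m = 2.601918e+09 m. v_esc = sqrt(2GM/R) = sqrt(2 * 6.674e-11 * 1.527552e+31 / 2.601918e+09) = 885236.4702

885236.4702 m/s


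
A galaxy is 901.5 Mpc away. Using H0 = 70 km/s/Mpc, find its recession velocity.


v = H0 * d = 70 * 901.5 = 63105.0

63105.0 km/s


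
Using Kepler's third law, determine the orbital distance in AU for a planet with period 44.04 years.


a = P^(2/3) = 44.04^(2/3) = 12.4709

12.4709 AU


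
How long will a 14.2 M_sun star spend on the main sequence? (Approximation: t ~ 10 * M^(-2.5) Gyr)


t = 10 * M^(-2.5) = 10 * 14.2^(-2.5) = 0.0132

0.0132 Gyr


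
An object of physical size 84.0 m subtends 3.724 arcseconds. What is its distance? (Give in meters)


D = size / theta_rad, theta_rad = 3.724 * pi/(180*3600) = 1.805e-05, D = 4.653e+06

4.653e+06 m


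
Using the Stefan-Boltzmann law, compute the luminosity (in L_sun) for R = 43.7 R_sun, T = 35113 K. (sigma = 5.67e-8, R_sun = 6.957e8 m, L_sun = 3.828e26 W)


R = 43.7 * 6.957e8 m = 3.040209e+10 m. L = 4*pi*R^2*sigma*T^4 = 4*pi*(3.040209e+10)^2 * 5.67e-8 * 35113^4 = 1.001086373e+33 W. L/L_sun = 1.001086373e+33 / 3.828e26 = 2.615e+06

2.615e+06 L_sun


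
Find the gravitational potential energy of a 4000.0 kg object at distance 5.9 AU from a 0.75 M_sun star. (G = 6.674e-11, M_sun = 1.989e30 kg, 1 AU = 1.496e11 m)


M = 0.75 * 1.989e30 kg = 1.49175e+30 kg; r = 5.9 AU * 1.496e11 m/AU = 8.8264e+11 m. U = -GM*m/r = -(6.674e-11 * 1.49175e+30 * 4000.0) / 8.8264e+11 = -4.512e+11

-4.512e+11 J


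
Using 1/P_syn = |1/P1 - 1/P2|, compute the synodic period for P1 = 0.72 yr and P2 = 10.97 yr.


1/P_syn = |1/P1 - 1/P2| = |1/0.72 - 1/10.97| => P_syn = 0.7706

0.7706 years


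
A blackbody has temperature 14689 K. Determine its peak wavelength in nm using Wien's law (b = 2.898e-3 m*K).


lam_max = b / T = 2.898e-3 / 14689 = 1.973e-07 m = 197.2905 nm

197.2905 nm


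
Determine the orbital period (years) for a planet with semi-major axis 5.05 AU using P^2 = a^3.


P = a^(3/2) = 5.05^1.5 = 11.3485

11.3485 years


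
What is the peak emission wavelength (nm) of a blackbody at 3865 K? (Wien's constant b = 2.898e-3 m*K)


lam_max = b / T = 2.898e-3 / 3865 = 7.498e-07 m = 749.806 nm

749.806 nm


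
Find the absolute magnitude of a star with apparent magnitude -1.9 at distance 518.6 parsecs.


M = m - 5*log10(d) + 5 = -1.9 - 5*log10(518.6) + 5 = -10.4742

-10.4742


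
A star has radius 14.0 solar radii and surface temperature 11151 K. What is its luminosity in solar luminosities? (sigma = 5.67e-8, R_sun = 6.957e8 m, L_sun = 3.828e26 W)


R = 14.0 * 6.957e8 m = 9.7398e+09 m. L = 4*pi*R^2*sigma*T^4 = 4*pi*(9.7398e+09)^2 * 5.67e-8 * 11151^4 = 1.045076938e+30 W. L/L_sun = 1.045076938e+30 / 3.828e26 = 2730.086

2730.086 L_sun


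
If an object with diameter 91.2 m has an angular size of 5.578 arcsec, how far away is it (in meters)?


D = size / theta_rad, theta_rad = 5.578 * pi/(180*3600) = 2.704e-05, D = 3.372e+06

3.372e+06 m


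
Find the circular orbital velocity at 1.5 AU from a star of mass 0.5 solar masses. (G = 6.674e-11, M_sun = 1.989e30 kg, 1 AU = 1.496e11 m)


v = sqrt(GM/r) = sqrt(6.674e-11 * 9.945e+29 / 2.244e+11) = 17198.2425

17198.2425 m/s


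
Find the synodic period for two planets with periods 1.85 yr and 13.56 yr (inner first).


1/P_syn = |1/P1 - 1/P2| = |1/1.85 - 1/13.56| => P_syn = 2.1423

2.1423 years


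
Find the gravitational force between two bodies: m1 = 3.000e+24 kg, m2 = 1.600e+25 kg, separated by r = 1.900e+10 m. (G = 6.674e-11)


F = G*m1*m2/r^2 = 6.674e-11 * 3.000e+24 * 1.600e+25 / (1.900e+10)^2 = 6.674e-11 * 4.800e+49 / 3.610e+20 = 8.874e+18

8.874e+18 N


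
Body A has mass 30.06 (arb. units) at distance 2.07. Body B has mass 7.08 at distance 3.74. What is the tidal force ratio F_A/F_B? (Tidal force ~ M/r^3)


Ratio = (M1/r1^3) / (M2/r2^3) = (30.06/2.07^3) / (7.08/3.74^3) = 25.0415

25.0415


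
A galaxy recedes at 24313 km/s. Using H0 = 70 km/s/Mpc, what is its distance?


d = v / H0 = 24313 / 70 = 347.3286

347.3286 Mpc


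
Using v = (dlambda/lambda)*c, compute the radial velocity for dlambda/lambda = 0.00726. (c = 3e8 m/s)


v = (dlambda/lambda) * c = 0.00726 * 3e8 = 2.178e+06

2.178e+06 m/s


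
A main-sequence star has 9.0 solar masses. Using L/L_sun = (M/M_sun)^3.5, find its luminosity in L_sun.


L/L_sun = (M/M_sun)^3.5 = 9.0^3.5 = 2187.0

2187.0 L_sun


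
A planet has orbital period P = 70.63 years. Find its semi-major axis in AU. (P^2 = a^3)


a = P^(2/3) = 70.63^(2/3) = 17.0868

17.0868 AU


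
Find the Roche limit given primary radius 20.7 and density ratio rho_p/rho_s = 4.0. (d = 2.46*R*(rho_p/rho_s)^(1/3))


d_Roche = 2.46 * 20.7 * 4.0^(1/3) = 80.8336

80.8336


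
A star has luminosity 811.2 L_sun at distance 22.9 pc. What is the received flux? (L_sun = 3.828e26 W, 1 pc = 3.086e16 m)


F = L / (4*pi*d^2) = 3.105e+29 / (4*pi*(7.067e+17)^2) = 4.948e-08

4.948e-08 W/m^2


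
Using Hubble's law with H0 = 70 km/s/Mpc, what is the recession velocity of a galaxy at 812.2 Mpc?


v = H0 * d = 70 * 812.2 = 56854.0

56854.0 km/s


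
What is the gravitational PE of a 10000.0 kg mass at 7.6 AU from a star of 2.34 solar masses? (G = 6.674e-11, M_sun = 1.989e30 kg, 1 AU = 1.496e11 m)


M = 2.34 * 1.989e30 kg = 4.65426e+30 kg; r = 7.6 AU * 1.496e11 m/AU = 1.13696e+12 m. U = -GM*m/r = -(6.674e-11 * 4.65426e+30 * 10000.0) / 1.13696e+12 = -2.732e+12

-2.732e+12 J


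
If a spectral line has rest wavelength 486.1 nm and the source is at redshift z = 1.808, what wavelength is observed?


lam_obs = lam_emit * (1 + z) = 486.1 * (1 + 1.808) = 1364.9688

1364.9688 nm


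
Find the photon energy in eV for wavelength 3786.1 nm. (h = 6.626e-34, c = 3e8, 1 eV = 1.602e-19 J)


E = hc/lambda = 6.626e-34 * 3e8 / 3.786e-06 = 5.250e-20 J = 0.3277 eV

0.3277 eV


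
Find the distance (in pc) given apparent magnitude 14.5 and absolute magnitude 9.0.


d = 10^((m - M + 5)/5) = 10^((14.5 - 9.0 + 5)/5) = 125.8925

125.8925 pc


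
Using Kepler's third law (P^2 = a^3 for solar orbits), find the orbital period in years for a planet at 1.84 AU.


P = a^(3/2) = 1.84^1.5 = 2.4959

2.4959 years


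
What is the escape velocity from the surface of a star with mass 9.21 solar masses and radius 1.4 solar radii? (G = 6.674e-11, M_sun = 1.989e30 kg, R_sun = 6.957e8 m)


M = 9.21 * 1.989e30 kg = 1.831869e+31 kg; R = 1.4 * 6.957e8 m = 9.7398e+08 m. v_esc = sqrt(2GM/R) = sqrt(2 * 6.674e-11 * 1.831869e+31 / 9.7398e+08) = 1.584e+06

1.584e+06 m/s


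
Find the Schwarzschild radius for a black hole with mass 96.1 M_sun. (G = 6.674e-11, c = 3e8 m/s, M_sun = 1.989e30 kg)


M = 96.1 * 1.989e30 kg = 1.911429e+32 kg. rs = 2GM/c^2 = 2 * 6.674e-11 * 1.911429e+32 / (3e8)^2 = 283486.1588

283486.1588 m


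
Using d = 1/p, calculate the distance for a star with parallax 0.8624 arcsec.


d = 1/p = 1/0.8624 = 1.1596

1.1596 pc


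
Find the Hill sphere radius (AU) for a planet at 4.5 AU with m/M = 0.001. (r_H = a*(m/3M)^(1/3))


r_H = a * (m/3M)^(1/3) = 4.5 * (0.001/3)^(1/3) = 0.312

0.312 AU
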